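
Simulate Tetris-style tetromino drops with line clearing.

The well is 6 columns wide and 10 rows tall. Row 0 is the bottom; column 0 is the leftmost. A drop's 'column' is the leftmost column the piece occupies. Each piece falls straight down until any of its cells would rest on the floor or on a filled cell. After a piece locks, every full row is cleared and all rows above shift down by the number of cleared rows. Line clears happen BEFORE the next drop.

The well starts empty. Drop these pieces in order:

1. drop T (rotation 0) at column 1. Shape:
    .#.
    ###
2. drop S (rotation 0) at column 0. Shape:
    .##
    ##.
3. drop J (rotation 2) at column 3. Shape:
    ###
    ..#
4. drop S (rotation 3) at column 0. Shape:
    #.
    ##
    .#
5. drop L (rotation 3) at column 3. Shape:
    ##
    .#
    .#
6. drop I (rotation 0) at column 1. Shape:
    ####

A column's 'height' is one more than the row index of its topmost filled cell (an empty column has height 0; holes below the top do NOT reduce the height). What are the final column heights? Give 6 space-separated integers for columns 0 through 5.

Drop 1: T rot0 at col 1 lands with bottom-row=0; cleared 0 line(s) (total 0); column heights now [0 1 2 1 0 0], max=2
Drop 2: S rot0 at col 0 lands with bottom-row=1; cleared 0 line(s) (total 0); column heights now [2 3 3 1 0 0], max=3
Drop 3: J rot2 at col 3 lands with bottom-row=0; cleared 1 line(s) (total 1); column heights now [0 2 2 1 0 1], max=2
Drop 4: S rot3 at col 0 lands with bottom-row=2; cleared 0 line(s) (total 1); column heights now [5 4 2 1 0 1], max=5
Drop 5: L rot3 at col 3 lands with bottom-row=0; cleared 0 line(s) (total 1); column heights now [5 4 2 3 3 1], max=5
Drop 6: I rot0 at col 1 lands with bottom-row=4; cleared 0 line(s) (total 1); column heights now [5 5 5 5 5 1], max=5

Answer: 5 5 5 5 5 1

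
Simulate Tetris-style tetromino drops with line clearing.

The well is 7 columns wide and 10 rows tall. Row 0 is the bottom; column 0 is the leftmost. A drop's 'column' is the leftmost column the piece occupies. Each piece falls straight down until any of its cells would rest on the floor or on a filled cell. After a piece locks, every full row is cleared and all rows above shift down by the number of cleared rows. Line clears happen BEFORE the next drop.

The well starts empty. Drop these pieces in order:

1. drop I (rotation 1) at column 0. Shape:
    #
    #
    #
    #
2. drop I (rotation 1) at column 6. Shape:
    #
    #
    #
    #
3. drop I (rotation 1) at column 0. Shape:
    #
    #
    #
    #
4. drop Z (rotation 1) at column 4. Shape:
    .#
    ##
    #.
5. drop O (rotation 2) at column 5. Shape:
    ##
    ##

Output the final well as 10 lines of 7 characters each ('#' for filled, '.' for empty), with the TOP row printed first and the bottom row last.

Drop 1: I rot1 at col 0 lands with bottom-row=0; cleared 0 line(s) (total 0); column heights now [4 0 0 0 0 0 0], max=4
Drop 2: I rot1 at col 6 lands with bottom-row=0; cleared 0 line(s) (total 0); column heights now [4 0 0 0 0 0 4], max=4
Drop 3: I rot1 at col 0 lands with bottom-row=4; cleared 0 line(s) (total 0); column heights now [8 0 0 0 0 0 4], max=8
Drop 4: Z rot1 at col 4 lands with bottom-row=0; cleared 0 line(s) (total 0); column heights now [8 0 0 0 2 3 4], max=8
Drop 5: O rot2 at col 5 lands with bottom-row=4; cleared 0 line(s) (total 0); column heights now [8 0 0 0 2 6 6], max=8

Answer: .......
.......
#......
#......
#....##
#....##
#.....#
#....##
#...###
#...#.#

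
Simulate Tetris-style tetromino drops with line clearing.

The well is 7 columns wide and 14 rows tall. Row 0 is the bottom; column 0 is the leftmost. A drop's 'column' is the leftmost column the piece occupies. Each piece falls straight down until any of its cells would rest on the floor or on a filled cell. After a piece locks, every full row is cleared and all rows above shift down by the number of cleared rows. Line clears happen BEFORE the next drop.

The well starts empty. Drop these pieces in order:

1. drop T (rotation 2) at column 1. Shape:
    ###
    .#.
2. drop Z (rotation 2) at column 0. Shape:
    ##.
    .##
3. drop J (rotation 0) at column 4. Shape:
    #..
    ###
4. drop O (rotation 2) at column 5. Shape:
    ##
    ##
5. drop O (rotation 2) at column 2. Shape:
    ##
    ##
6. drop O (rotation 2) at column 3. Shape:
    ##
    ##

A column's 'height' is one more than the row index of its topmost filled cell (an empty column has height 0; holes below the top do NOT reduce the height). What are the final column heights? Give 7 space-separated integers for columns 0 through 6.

Drop 1: T rot2 at col 1 lands with bottom-row=0; cleared 0 line(s) (total 0); column heights now [0 2 2 2 0 0 0], max=2
Drop 2: Z rot2 at col 0 lands with bottom-row=2; cleared 0 line(s) (total 0); column heights now [4 4 3 2 0 0 0], max=4
Drop 3: J rot0 at col 4 lands with bottom-row=0; cleared 0 line(s) (total 0); column heights now [4 4 3 2 2 1 1], max=4
Drop 4: O rot2 at col 5 lands with bottom-row=1; cleared 0 line(s) (total 0); column heights now [4 4 3 2 2 3 3], max=4
Drop 5: O rot2 at col 2 lands with bottom-row=3; cleared 0 line(s) (total 0); column heights now [4 4 5 5 2 3 3], max=5
Drop 6: O rot2 at col 3 lands with bottom-row=5; cleared 0 line(s) (total 0); column heights now [4 4 5 7 7 3 3], max=7

Answer: 4 4 5 7 7 3 3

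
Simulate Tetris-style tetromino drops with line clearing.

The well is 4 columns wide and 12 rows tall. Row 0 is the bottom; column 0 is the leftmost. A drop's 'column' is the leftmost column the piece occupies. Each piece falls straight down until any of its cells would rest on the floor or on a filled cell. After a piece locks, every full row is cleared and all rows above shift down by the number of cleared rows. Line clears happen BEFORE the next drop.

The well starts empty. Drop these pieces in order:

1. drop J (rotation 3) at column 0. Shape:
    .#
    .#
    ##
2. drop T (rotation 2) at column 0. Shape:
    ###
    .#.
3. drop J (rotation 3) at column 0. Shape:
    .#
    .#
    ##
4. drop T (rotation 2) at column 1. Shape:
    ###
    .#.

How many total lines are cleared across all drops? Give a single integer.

Answer: 0

Derivation:
Drop 1: J rot3 at col 0 lands with bottom-row=0; cleared 0 line(s) (total 0); column heights now [1 3 0 0], max=3
Drop 2: T rot2 at col 0 lands with bottom-row=3; cleared 0 line(s) (total 0); column heights now [5 5 5 0], max=5
Drop 3: J rot3 at col 0 lands with bottom-row=5; cleared 0 line(s) (total 0); column heights now [6 8 5 0], max=8
Drop 4: T rot2 at col 1 lands with bottom-row=7; cleared 0 line(s) (total 0); column heights now [6 9 9 9], max=9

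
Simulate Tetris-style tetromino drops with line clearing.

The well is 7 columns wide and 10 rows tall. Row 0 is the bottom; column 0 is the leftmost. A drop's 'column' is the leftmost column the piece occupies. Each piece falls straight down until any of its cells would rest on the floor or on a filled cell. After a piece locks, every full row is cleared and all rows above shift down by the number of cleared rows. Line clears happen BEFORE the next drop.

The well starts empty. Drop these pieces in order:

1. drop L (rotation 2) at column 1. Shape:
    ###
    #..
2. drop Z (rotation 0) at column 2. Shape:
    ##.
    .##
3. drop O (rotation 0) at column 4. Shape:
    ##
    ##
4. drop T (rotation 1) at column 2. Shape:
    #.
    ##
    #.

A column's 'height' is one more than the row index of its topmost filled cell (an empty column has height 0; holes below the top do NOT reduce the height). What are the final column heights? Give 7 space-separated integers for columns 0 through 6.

Drop 1: L rot2 at col 1 lands with bottom-row=0; cleared 0 line(s) (total 0); column heights now [0 2 2 2 0 0 0], max=2
Drop 2: Z rot0 at col 2 lands with bottom-row=2; cleared 0 line(s) (total 0); column heights now [0 2 4 4 3 0 0], max=4
Drop 3: O rot0 at col 4 lands with bottom-row=3; cleared 0 line(s) (total 0); column heights now [0 2 4 4 5 5 0], max=5
Drop 4: T rot1 at col 2 lands with bottom-row=4; cleared 0 line(s) (total 0); column heights now [0 2 7 6 5 5 0], max=7

Answer: 0 2 7 6 5 5 0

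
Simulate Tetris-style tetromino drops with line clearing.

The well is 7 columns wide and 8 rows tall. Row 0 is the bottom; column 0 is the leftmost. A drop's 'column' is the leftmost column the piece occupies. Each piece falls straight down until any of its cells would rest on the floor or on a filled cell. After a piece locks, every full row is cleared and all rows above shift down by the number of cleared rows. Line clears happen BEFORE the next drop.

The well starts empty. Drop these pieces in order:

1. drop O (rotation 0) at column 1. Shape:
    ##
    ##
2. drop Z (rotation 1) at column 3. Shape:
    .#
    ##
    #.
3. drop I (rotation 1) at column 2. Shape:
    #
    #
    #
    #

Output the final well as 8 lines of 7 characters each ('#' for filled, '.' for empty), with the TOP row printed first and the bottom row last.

Drop 1: O rot0 at col 1 lands with bottom-row=0; cleared 0 line(s) (total 0); column heights now [0 2 2 0 0 0 0], max=2
Drop 2: Z rot1 at col 3 lands with bottom-row=0; cleared 0 line(s) (total 0); column heights now [0 2 2 2 3 0 0], max=3
Drop 3: I rot1 at col 2 lands with bottom-row=2; cleared 0 line(s) (total 0); column heights now [0 2 6 2 3 0 0], max=6

Answer: .......
.......
..#....
..#....
..#....
..#.#..
.####..
.###...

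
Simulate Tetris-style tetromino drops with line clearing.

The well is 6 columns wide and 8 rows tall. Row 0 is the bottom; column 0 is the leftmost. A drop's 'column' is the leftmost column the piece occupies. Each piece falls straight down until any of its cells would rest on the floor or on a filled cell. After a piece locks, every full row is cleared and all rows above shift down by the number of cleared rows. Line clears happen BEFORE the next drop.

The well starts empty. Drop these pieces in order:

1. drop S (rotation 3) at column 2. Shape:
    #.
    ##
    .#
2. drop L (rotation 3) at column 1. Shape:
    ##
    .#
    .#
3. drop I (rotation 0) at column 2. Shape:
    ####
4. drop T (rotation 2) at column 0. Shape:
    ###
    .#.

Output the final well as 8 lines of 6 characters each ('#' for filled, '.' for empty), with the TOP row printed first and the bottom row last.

Answer: ###...
.#####
.##...
..#...
..#...
..#...
..##..
...#..

Derivation:
Drop 1: S rot3 at col 2 lands with bottom-row=0; cleared 0 line(s) (total 0); column heights now [0 0 3 2 0 0], max=3
Drop 2: L rot3 at col 1 lands with bottom-row=3; cleared 0 line(s) (total 0); column heights now [0 6 6 2 0 0], max=6
Drop 3: I rot0 at col 2 lands with bottom-row=6; cleared 0 line(s) (total 0); column heights now [0 6 7 7 7 7], max=7
Drop 4: T rot2 at col 0 lands with bottom-row=6; cleared 0 line(s) (total 0); column heights now [8 8 8 7 7 7], max=8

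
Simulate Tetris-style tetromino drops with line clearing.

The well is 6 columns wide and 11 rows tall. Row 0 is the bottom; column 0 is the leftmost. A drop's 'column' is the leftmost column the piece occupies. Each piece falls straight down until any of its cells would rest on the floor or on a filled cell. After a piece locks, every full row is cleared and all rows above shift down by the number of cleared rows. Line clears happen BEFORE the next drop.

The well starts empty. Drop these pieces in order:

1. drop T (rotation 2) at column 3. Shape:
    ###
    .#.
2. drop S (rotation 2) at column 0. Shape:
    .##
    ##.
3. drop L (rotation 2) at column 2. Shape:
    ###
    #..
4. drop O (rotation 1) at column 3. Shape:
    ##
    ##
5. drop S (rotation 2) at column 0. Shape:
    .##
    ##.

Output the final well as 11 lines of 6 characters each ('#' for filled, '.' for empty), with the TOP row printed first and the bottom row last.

Drop 1: T rot2 at col 3 lands with bottom-row=0; cleared 0 line(s) (total 0); column heights now [0 0 0 2 2 2], max=2
Drop 2: S rot2 at col 0 lands with bottom-row=0; cleared 0 line(s) (total 0); column heights now [1 2 2 2 2 2], max=2
Drop 3: L rot2 at col 2 lands with bottom-row=2; cleared 0 line(s) (total 0); column heights now [1 2 4 4 4 2], max=4
Drop 4: O rot1 at col 3 lands with bottom-row=4; cleared 0 line(s) (total 0); column heights now [1 2 4 6 6 2], max=6
Drop 5: S rot2 at col 0 lands with bottom-row=3; cleared 0 line(s) (total 0); column heights now [4 5 5 6 6 2], max=6

Answer: ......
......
......
......
......
...##.
.####.
#####.
..#...
.#####
##..#.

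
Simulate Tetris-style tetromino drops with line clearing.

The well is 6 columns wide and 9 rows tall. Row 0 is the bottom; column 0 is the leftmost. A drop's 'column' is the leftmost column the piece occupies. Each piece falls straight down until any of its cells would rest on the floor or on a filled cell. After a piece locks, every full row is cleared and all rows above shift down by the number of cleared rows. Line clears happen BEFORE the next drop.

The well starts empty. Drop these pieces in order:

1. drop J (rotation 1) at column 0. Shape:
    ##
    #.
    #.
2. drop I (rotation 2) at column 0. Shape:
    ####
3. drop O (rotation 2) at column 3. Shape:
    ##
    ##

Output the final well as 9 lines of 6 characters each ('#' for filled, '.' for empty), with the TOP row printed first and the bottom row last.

Drop 1: J rot1 at col 0 lands with bottom-row=0; cleared 0 line(s) (total 0); column heights now [3 3 0 0 0 0], max=3
Drop 2: I rot2 at col 0 lands with bottom-row=3; cleared 0 line(s) (total 0); column heights now [4 4 4 4 0 0], max=4
Drop 3: O rot2 at col 3 lands with bottom-row=4; cleared 0 line(s) (total 0); column heights now [4 4 4 6 6 0], max=6

Answer: ......
......
......
...##.
...##.
####..
##....
#.....
#.....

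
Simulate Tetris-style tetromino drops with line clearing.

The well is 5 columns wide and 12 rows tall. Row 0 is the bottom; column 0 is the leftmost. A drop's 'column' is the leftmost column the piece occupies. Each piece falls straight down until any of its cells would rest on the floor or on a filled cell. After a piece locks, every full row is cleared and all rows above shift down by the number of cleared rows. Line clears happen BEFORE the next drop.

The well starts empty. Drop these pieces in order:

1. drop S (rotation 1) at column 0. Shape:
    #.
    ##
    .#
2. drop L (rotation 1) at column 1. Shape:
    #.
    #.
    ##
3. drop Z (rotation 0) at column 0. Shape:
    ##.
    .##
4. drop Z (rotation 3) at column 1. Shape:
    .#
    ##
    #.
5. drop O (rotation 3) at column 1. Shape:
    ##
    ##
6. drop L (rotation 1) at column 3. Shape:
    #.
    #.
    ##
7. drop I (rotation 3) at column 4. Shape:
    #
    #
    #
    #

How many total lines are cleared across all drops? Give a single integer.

Answer: 1

Derivation:
Drop 1: S rot1 at col 0 lands with bottom-row=0; cleared 0 line(s) (total 0); column heights now [3 2 0 0 0], max=3
Drop 2: L rot1 at col 1 lands with bottom-row=2; cleared 0 line(s) (total 0); column heights now [3 5 3 0 0], max=5
Drop 3: Z rot0 at col 0 lands with bottom-row=5; cleared 0 line(s) (total 0); column heights now [7 7 6 0 0], max=7
Drop 4: Z rot3 at col 1 lands with bottom-row=7; cleared 0 line(s) (total 0); column heights now [7 9 10 0 0], max=10
Drop 5: O rot3 at col 1 lands with bottom-row=10; cleared 0 line(s) (total 0); column heights now [7 12 12 0 0], max=12
Drop 6: L rot1 at col 3 lands with bottom-row=0; cleared 0 line(s) (total 0); column heights now [7 12 12 3 1], max=12
Drop 7: I rot3 at col 4 lands with bottom-row=1; cleared 1 line(s) (total 1); column heights now [6 11 11 2 4], max=11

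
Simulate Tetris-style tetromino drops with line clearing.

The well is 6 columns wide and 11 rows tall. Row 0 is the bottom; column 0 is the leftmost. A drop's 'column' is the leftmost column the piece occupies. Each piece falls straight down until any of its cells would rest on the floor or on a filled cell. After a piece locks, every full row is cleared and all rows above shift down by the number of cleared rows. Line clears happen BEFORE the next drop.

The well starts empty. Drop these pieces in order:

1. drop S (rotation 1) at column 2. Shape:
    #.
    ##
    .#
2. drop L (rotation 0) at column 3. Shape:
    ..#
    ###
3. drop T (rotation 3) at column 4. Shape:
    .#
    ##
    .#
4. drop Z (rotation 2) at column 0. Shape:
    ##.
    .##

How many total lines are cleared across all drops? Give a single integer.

Answer: 0

Derivation:
Drop 1: S rot1 at col 2 lands with bottom-row=0; cleared 0 line(s) (total 0); column heights now [0 0 3 2 0 0], max=3
Drop 2: L rot0 at col 3 lands with bottom-row=2; cleared 0 line(s) (total 0); column heights now [0 0 3 3 3 4], max=4
Drop 3: T rot3 at col 4 lands with bottom-row=4; cleared 0 line(s) (total 0); column heights now [0 0 3 3 6 7], max=7
Drop 4: Z rot2 at col 0 lands with bottom-row=3; cleared 0 line(s) (total 0); column heights now [5 5 4 3 6 7], max=7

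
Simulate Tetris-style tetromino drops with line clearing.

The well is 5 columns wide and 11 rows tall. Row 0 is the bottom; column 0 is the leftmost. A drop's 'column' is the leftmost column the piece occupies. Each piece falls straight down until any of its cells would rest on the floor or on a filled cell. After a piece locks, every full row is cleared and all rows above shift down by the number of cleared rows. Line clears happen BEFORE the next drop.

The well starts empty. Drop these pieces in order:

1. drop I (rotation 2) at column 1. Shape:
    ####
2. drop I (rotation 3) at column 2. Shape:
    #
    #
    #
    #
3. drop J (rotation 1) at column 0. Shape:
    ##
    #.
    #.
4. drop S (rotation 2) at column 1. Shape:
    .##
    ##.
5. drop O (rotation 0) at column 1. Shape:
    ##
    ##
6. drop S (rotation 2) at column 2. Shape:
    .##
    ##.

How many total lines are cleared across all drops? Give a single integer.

Drop 1: I rot2 at col 1 lands with bottom-row=0; cleared 0 line(s) (total 0); column heights now [0 1 1 1 1], max=1
Drop 2: I rot3 at col 2 lands with bottom-row=1; cleared 0 line(s) (total 0); column heights now [0 1 5 1 1], max=5
Drop 3: J rot1 at col 0 lands with bottom-row=0; cleared 1 line(s) (total 1); column heights now [2 2 4 0 0], max=4
Drop 4: S rot2 at col 1 lands with bottom-row=4; cleared 0 line(s) (total 1); column heights now [2 5 6 6 0], max=6
Drop 5: O rot0 at col 1 lands with bottom-row=6; cleared 0 line(s) (total 1); column heights now [2 8 8 6 0], max=8
Drop 6: S rot2 at col 2 lands with bottom-row=8; cleared 0 line(s) (total 1); column heights now [2 8 9 10 10], max=10

Answer: 1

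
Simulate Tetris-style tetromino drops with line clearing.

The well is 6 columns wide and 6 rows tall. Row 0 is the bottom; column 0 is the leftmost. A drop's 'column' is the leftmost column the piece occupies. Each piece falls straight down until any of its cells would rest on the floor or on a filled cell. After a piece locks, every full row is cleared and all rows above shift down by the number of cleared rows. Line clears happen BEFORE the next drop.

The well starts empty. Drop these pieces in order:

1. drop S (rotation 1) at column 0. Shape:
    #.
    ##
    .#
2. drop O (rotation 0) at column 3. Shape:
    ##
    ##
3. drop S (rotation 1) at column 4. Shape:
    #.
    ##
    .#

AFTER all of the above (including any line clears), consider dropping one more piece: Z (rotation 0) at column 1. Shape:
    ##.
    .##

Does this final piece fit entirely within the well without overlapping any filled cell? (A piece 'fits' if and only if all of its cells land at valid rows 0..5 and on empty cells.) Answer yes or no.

Answer: yes

Derivation:
Drop 1: S rot1 at col 0 lands with bottom-row=0; cleared 0 line(s) (total 0); column heights now [3 2 0 0 0 0], max=3
Drop 2: O rot0 at col 3 lands with bottom-row=0; cleared 0 line(s) (total 0); column heights now [3 2 0 2 2 0], max=3
Drop 3: S rot1 at col 4 lands with bottom-row=1; cleared 0 line(s) (total 0); column heights now [3 2 0 2 4 3], max=4
Test piece Z rot0 at col 1 (width 3): heights before test = [3 2 0 2 4 3]; fits = True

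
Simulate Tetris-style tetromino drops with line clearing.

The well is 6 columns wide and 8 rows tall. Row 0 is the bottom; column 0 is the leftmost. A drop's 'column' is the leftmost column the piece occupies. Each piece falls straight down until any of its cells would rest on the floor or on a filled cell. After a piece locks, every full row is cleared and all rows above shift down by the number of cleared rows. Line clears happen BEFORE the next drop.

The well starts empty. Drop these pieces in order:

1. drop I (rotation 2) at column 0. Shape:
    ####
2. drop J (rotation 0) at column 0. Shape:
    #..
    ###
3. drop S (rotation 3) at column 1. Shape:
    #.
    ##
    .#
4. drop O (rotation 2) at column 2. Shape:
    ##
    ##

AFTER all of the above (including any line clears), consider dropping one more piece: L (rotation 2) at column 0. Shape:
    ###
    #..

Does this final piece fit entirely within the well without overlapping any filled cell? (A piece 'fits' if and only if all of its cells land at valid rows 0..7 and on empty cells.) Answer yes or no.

Answer: yes

Derivation:
Drop 1: I rot2 at col 0 lands with bottom-row=0; cleared 0 line(s) (total 0); column heights now [1 1 1 1 0 0], max=1
Drop 2: J rot0 at col 0 lands with bottom-row=1; cleared 0 line(s) (total 0); column heights now [3 2 2 1 0 0], max=3
Drop 3: S rot3 at col 1 lands with bottom-row=2; cleared 0 line(s) (total 0); column heights now [3 5 4 1 0 0], max=5
Drop 4: O rot2 at col 2 lands with bottom-row=4; cleared 0 line(s) (total 0); column heights now [3 5 6 6 0 0], max=6
Test piece L rot2 at col 0 (width 3): heights before test = [3 5 6 6 0 0]; fits = True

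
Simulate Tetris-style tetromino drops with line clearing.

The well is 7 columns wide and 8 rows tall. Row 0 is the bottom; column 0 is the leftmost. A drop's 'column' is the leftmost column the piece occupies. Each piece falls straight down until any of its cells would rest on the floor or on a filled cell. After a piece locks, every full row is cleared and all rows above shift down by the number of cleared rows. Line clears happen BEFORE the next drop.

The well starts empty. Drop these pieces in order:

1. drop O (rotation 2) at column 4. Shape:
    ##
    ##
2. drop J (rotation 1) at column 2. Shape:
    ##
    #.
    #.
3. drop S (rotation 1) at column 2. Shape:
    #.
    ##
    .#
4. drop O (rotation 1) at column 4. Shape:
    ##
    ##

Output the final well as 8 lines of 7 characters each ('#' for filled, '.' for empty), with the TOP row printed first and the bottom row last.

Drop 1: O rot2 at col 4 lands with bottom-row=0; cleared 0 line(s) (total 0); column heights now [0 0 0 0 2 2 0], max=2
Drop 2: J rot1 at col 2 lands with bottom-row=0; cleared 0 line(s) (total 0); column heights now [0 0 3 3 2 2 0], max=3
Drop 3: S rot1 at col 2 lands with bottom-row=3; cleared 0 line(s) (total 0); column heights now [0 0 6 5 2 2 0], max=6
Drop 4: O rot1 at col 4 lands with bottom-row=2; cleared 0 line(s) (total 0); column heights now [0 0 6 5 4 4 0], max=6

Answer: .......
.......
..#....
..##...
...###.
..####.
..#.##.
..#.##.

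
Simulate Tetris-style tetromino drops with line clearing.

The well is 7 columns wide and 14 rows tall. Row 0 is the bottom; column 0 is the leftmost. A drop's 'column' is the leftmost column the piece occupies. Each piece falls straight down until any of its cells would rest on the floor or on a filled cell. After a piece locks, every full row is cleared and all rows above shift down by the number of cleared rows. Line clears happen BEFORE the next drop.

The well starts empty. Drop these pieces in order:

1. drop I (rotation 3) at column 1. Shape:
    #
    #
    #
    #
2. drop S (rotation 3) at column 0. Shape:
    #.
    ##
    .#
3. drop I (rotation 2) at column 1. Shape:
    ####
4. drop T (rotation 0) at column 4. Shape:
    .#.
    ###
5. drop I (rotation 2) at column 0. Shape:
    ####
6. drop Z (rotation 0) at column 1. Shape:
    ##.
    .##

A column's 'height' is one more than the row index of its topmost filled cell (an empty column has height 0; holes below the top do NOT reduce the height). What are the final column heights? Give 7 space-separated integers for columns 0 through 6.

Answer: 7 9 9 8 7 8 0

Derivation:
Drop 1: I rot3 at col 1 lands with bottom-row=0; cleared 0 line(s) (total 0); column heights now [0 4 0 0 0 0 0], max=4
Drop 2: S rot3 at col 0 lands with bottom-row=4; cleared 0 line(s) (total 0); column heights now [7 6 0 0 0 0 0], max=7
Drop 3: I rot2 at col 1 lands with bottom-row=6; cleared 0 line(s) (total 0); column heights now [7 7 7 7 7 0 0], max=7
Drop 4: T rot0 at col 4 lands with bottom-row=7; cleared 0 line(s) (total 0); column heights now [7 7 7 7 8 9 8], max=9
Drop 5: I rot2 at col 0 lands with bottom-row=7; cleared 1 line(s) (total 1); column heights now [7 7 7 7 7 8 0], max=8
Drop 6: Z rot0 at col 1 lands with bottom-row=7; cleared 0 line(s) (total 1); column heights now [7 9 9 8 7 8 0], max=9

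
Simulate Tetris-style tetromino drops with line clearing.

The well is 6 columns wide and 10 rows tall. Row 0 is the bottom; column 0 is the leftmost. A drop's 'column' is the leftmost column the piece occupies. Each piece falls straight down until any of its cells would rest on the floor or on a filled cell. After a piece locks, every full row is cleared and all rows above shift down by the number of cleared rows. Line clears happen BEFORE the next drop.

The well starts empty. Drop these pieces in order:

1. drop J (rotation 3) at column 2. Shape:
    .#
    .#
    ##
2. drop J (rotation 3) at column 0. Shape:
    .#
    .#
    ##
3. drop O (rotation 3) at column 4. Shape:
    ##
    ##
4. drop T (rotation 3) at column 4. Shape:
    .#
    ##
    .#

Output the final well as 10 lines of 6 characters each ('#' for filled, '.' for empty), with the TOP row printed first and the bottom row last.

Answer: ......
......
......
......
......
......
.....#
....##
.#.#.#
.#.###

Derivation:
Drop 1: J rot3 at col 2 lands with bottom-row=0; cleared 0 line(s) (total 0); column heights now [0 0 1 3 0 0], max=3
Drop 2: J rot3 at col 0 lands with bottom-row=0; cleared 0 line(s) (total 0); column heights now [1 3 1 3 0 0], max=3
Drop 3: O rot3 at col 4 lands with bottom-row=0; cleared 1 line(s) (total 1); column heights now [0 2 0 2 1 1], max=2
Drop 4: T rot3 at col 4 lands with bottom-row=1; cleared 0 line(s) (total 1); column heights now [0 2 0 2 3 4], max=4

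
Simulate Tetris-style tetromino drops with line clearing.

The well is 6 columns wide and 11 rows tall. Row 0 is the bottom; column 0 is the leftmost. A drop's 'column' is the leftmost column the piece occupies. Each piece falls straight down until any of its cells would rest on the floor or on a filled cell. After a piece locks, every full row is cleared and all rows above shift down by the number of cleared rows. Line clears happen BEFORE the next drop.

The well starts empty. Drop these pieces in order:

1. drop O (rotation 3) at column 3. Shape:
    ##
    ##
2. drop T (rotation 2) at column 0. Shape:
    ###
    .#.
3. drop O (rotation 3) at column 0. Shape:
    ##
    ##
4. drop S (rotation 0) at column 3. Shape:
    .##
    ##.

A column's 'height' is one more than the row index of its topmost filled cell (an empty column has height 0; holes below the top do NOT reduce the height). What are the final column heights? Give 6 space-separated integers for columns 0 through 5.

Drop 1: O rot3 at col 3 lands with bottom-row=0; cleared 0 line(s) (total 0); column heights now [0 0 0 2 2 0], max=2
Drop 2: T rot2 at col 0 lands with bottom-row=0; cleared 0 line(s) (total 0); column heights now [2 2 2 2 2 0], max=2
Drop 3: O rot3 at col 0 lands with bottom-row=2; cleared 0 line(s) (total 0); column heights now [4 4 2 2 2 0], max=4
Drop 4: S rot0 at col 3 lands with bottom-row=2; cleared 0 line(s) (total 0); column heights now [4 4 2 3 4 4], max=4

Answer: 4 4 2 3 4 4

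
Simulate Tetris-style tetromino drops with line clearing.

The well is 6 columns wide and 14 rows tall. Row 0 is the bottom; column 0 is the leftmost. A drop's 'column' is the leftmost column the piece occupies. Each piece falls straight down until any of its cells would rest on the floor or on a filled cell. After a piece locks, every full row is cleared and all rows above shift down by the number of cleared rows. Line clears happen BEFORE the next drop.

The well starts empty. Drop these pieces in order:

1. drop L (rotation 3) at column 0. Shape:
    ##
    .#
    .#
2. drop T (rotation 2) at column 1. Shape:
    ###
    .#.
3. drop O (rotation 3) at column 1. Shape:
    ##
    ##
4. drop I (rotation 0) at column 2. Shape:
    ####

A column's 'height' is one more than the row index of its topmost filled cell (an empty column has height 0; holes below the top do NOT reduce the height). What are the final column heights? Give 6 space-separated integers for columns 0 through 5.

Drop 1: L rot3 at col 0 lands with bottom-row=0; cleared 0 line(s) (total 0); column heights now [3 3 0 0 0 0], max=3
Drop 2: T rot2 at col 1 lands with bottom-row=2; cleared 0 line(s) (total 0); column heights now [3 4 4 4 0 0], max=4
Drop 3: O rot3 at col 1 lands with bottom-row=4; cleared 0 line(s) (total 0); column heights now [3 6 6 4 0 0], max=6
Drop 4: I rot0 at col 2 lands with bottom-row=6; cleared 0 line(s) (total 0); column heights now [3 6 7 7 7 7], max=7

Answer: 3 6 7 7 7 7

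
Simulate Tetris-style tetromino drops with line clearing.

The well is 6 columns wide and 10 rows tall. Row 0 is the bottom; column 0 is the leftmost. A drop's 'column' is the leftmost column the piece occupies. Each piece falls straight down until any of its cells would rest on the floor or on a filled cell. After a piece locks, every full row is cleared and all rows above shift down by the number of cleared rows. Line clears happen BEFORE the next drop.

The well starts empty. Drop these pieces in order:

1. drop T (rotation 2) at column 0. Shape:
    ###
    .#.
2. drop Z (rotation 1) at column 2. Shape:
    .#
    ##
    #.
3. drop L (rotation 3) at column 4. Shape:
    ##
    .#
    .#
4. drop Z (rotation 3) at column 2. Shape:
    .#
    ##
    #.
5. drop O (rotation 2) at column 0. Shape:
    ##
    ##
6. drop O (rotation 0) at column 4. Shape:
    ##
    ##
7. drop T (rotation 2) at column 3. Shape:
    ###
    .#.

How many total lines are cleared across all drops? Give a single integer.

Drop 1: T rot2 at col 0 lands with bottom-row=0; cleared 0 line(s) (total 0); column heights now [2 2 2 0 0 0], max=2
Drop 2: Z rot1 at col 2 lands with bottom-row=2; cleared 0 line(s) (total 0); column heights now [2 2 4 5 0 0], max=5
Drop 3: L rot3 at col 4 lands with bottom-row=0; cleared 0 line(s) (total 0); column heights now [2 2 4 5 3 3], max=5
Drop 4: Z rot3 at col 2 lands with bottom-row=4; cleared 0 line(s) (total 0); column heights now [2 2 6 7 3 3], max=7
Drop 5: O rot2 at col 0 lands with bottom-row=2; cleared 0 line(s) (total 0); column heights now [4 4 6 7 3 3], max=7
Drop 6: O rot0 at col 4 lands with bottom-row=3; cleared 1 line(s) (total 1); column heights now [3 3 5 6 4 4], max=6
Drop 7: T rot2 at col 3 lands with bottom-row=5; cleared 0 line(s) (total 1); column heights now [3 3 5 7 7 7], max=7

Answer: 1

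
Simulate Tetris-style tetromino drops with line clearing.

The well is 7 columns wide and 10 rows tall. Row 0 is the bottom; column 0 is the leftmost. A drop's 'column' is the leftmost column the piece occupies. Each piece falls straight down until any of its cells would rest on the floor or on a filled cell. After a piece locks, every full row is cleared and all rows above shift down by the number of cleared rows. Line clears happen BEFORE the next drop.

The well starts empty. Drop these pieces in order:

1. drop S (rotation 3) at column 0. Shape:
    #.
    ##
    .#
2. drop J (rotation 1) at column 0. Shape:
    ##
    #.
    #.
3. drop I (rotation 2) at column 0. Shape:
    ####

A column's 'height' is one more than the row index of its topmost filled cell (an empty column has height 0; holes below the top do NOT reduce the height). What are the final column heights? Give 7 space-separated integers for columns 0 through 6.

Answer: 7 7 7 7 0 0 0

Derivation:
Drop 1: S rot3 at col 0 lands with bottom-row=0; cleared 0 line(s) (total 0); column heights now [3 2 0 0 0 0 0], max=3
Drop 2: J rot1 at col 0 lands with bottom-row=3; cleared 0 line(s) (total 0); column heights now [6 6 0 0 0 0 0], max=6
Drop 3: I rot2 at col 0 lands with bottom-row=6; cleared 0 line(s) (total 0); column heights now [7 7 7 7 0 0 0], max=7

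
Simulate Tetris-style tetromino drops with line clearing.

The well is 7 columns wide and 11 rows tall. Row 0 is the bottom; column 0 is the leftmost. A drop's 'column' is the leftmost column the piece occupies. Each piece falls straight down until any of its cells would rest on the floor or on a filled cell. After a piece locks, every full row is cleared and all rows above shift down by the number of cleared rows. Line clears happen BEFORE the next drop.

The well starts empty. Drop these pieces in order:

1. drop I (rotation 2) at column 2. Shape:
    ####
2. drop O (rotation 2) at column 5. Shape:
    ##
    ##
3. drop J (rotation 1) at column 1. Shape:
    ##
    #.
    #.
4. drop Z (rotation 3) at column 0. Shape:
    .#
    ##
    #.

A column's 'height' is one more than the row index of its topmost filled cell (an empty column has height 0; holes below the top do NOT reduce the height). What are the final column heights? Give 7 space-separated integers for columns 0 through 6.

Answer: 4 5 3 1 1 3 3

Derivation:
Drop 1: I rot2 at col 2 lands with bottom-row=0; cleared 0 line(s) (total 0); column heights now [0 0 1 1 1 1 0], max=1
Drop 2: O rot2 at col 5 lands with bottom-row=1; cleared 0 line(s) (total 0); column heights now [0 0 1 1 1 3 3], max=3
Drop 3: J rot1 at col 1 lands with bottom-row=0; cleared 0 line(s) (total 0); column heights now [0 3 3 1 1 3 3], max=3
Drop 4: Z rot3 at col 0 lands with bottom-row=2; cleared 0 line(s) (total 0); column heights now [4 5 3 1 1 3 3], max=5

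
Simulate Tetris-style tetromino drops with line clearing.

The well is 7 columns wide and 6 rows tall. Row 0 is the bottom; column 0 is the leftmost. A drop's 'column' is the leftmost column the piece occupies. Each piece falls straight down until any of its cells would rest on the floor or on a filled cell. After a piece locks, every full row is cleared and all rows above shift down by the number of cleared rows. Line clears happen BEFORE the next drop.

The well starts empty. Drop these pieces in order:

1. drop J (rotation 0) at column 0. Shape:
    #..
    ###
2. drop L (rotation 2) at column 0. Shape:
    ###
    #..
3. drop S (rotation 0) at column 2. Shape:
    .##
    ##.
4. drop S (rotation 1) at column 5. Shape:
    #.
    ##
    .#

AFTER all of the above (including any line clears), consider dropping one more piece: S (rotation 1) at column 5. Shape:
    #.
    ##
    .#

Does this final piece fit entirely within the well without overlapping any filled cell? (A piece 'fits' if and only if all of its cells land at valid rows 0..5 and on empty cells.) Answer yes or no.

Drop 1: J rot0 at col 0 lands with bottom-row=0; cleared 0 line(s) (total 0); column heights now [2 1 1 0 0 0 0], max=2
Drop 2: L rot2 at col 0 lands with bottom-row=2; cleared 0 line(s) (total 0); column heights now [4 4 4 0 0 0 0], max=4
Drop 3: S rot0 at col 2 lands with bottom-row=4; cleared 0 line(s) (total 0); column heights now [4 4 5 6 6 0 0], max=6
Drop 4: S rot1 at col 5 lands with bottom-row=0; cleared 0 line(s) (total 0); column heights now [4 4 5 6 6 3 2], max=6
Test piece S rot1 at col 5 (width 2): heights before test = [4 4 5 6 6 3 2]; fits = True

Answer: yes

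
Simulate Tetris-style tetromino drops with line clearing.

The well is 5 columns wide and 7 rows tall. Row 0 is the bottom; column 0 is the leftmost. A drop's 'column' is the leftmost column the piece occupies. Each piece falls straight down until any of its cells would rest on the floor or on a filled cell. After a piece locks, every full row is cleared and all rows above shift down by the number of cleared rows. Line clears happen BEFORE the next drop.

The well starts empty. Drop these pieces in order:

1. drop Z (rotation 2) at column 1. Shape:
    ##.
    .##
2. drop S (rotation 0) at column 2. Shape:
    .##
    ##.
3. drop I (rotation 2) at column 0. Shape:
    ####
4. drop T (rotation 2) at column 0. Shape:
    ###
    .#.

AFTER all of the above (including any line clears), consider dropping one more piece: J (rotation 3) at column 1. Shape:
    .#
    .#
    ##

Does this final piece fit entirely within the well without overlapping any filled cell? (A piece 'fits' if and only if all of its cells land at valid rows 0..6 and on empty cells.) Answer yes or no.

Answer: no

Derivation:
Drop 1: Z rot2 at col 1 lands with bottom-row=0; cleared 0 line(s) (total 0); column heights now [0 2 2 1 0], max=2
Drop 2: S rot0 at col 2 lands with bottom-row=2; cleared 0 line(s) (total 0); column heights now [0 2 3 4 4], max=4
Drop 3: I rot2 at col 0 lands with bottom-row=4; cleared 0 line(s) (total 0); column heights now [5 5 5 5 4], max=5
Drop 4: T rot2 at col 0 lands with bottom-row=5; cleared 0 line(s) (total 0); column heights now [7 7 7 5 4], max=7
Test piece J rot3 at col 1 (width 2): heights before test = [7 7 7 5 4]; fits = False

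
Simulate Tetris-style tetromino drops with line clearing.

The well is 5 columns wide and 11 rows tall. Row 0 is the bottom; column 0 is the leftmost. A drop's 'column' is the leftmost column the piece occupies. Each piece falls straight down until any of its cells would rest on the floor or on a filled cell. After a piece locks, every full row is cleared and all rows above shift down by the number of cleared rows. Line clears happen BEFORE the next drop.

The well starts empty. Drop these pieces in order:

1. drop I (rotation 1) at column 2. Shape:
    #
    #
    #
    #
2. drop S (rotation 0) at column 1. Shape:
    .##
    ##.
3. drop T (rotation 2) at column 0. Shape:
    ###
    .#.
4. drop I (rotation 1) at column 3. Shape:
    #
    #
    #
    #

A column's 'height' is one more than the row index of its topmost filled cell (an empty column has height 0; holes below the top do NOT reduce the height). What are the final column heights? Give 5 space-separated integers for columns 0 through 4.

Drop 1: I rot1 at col 2 lands with bottom-row=0; cleared 0 line(s) (total 0); column heights now [0 0 4 0 0], max=4
Drop 2: S rot0 at col 1 lands with bottom-row=4; cleared 0 line(s) (total 0); column heights now [0 5 6 6 0], max=6
Drop 3: T rot2 at col 0 lands with bottom-row=5; cleared 0 line(s) (total 0); column heights now [7 7 7 6 0], max=7
Drop 4: I rot1 at col 3 lands with bottom-row=6; cleared 0 line(s) (total 0); column heights now [7 7 7 10 0], max=10

Answer: 7 7 7 10 0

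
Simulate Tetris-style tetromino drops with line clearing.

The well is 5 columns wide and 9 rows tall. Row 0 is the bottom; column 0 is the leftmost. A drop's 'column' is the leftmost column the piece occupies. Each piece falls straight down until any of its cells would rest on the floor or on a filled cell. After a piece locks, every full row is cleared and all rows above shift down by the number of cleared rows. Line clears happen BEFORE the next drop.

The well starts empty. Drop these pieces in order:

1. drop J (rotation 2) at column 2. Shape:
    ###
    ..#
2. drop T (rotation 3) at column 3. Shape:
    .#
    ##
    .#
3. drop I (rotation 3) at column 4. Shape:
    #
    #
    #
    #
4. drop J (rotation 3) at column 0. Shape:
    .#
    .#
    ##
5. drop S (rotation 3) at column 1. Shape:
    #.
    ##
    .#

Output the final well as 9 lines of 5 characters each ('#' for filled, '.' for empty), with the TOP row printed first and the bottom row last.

Drop 1: J rot2 at col 2 lands with bottom-row=0; cleared 0 line(s) (total 0); column heights now [0 0 2 2 2], max=2
Drop 2: T rot3 at col 3 lands with bottom-row=2; cleared 0 line(s) (total 0); column heights now [0 0 2 4 5], max=5
Drop 3: I rot3 at col 4 lands with bottom-row=5; cleared 0 line(s) (total 0); column heights now [0 0 2 4 9], max=9
Drop 4: J rot3 at col 0 lands with bottom-row=0; cleared 0 line(s) (total 0); column heights now [1 3 2 4 9], max=9
Drop 5: S rot3 at col 1 lands with bottom-row=2; cleared 0 line(s) (total 0); column heights now [1 5 4 4 9], max=9

Answer: ....#
....#
....#
....#
.#..#
.####
.##.#
.####
##..#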